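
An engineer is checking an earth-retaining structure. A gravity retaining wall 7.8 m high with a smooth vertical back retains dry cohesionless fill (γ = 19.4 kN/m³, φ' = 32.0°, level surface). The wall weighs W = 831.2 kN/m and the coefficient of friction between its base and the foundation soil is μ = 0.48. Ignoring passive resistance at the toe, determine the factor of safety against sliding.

2.20

K_a = tan²(45° − 32.0°/2) = 0.3073.
P_a = ½K_aγH² = 0.5×0.3073×19.4×7.8² = 181.3 kN/m, acting at H/3 = 2.600 m above the base.
FS_sliding = μW / P_a = 0.48×831.2 / 181.3 = 2.200.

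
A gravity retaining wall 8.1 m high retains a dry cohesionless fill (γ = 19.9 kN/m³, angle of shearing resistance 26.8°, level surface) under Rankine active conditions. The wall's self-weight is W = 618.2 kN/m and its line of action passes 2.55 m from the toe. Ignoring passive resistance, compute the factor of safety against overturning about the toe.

K_a = tan²(45° − 26.8°/2) = 0.3785.
P_a = ½K_aγH² = 0.5×0.3785×19.9×8.1² = 247.1 kN/m, acting at H/3 = 2.700 m above the base.
Overturning moment M_o = P_a × H/3 = 247.1 × 2.700 = 667.1.
Resisting moment M_r = W × 2.55 = 618.2 × 2.55 = 1576.
FS_overturning = M_r/M_o = 1576/667.1 = 2.363.

2.36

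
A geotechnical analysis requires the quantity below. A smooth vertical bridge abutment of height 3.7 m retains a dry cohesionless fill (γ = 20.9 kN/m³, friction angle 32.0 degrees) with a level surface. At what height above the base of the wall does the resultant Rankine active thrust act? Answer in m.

K_a = 0.3073.
The pressure distribution is triangular, so the resultant acts at H/3 above the base = 3.7/3 = 1.233 m.

1.23 m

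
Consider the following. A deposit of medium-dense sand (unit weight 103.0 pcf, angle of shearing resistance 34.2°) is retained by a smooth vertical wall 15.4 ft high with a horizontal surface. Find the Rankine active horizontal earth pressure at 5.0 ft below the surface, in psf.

K_a = (1 − sin φ)/(1 + sin φ) = 0.2803.
σ_h = K_a γ z = 0.2803 × 103.0 × 5.0 = 144.4 psf.

144 psf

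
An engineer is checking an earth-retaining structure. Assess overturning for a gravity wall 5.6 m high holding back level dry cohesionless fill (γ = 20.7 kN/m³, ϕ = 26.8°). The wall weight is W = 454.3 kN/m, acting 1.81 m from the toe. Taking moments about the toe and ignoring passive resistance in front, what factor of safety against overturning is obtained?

3.59

K_a = tan²(45° − 26.8°/2) = 0.3785.
P_a = ½K_aγH² = 0.5×0.3785×20.7×5.6² = 122.8 kN/m, acting at H/3 = 1.867 m above the base.
Overturning moment M_o = P_a × H/3 = 122.8 × 1.867 = 229.3.
Resisting moment M_r = W × 1.81 = 454.3 × 1.81 = 822.3.
FS_overturning = M_r/M_o = 822.3/229.3 = 3.586.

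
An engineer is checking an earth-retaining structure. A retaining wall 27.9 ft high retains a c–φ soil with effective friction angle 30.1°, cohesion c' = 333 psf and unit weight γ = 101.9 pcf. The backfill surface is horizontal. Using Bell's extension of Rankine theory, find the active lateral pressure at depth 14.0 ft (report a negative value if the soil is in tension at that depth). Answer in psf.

89.9 psf

K_a = (1 − sin φ)/(1 + sin φ) = 0.3320.
σ_a = K_a γ z − 2c√K_a = 0.3320×101.9×14.0 − 2×333×0.5762 = 89.88 psf.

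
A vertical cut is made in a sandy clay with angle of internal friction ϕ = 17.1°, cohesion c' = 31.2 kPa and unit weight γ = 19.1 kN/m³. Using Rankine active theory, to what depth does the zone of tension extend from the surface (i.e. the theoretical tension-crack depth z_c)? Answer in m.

K_a = tan²(45° − 17.1°/2) = 0.5455; √K_a = 0.7386.
The active pressure is zero where K_a γ z = 2c√K_a, so z_c = 2c/(γ√K_a) = 2×31.2/(19.1×0.7386) = 4.423 m.

4.42 m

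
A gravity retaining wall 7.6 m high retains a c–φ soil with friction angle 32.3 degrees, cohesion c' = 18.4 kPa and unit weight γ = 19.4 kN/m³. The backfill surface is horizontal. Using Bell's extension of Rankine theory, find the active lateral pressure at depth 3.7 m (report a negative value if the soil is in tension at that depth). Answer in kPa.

K_a = (1 − sin φ)/(1 + sin φ) = 0.3035.
σ_a = K_a γ z − 2c√K_a = 0.3035×19.4×3.7 − 2×18.4×0.5509 = 1.511 kPa.

1.51 kPa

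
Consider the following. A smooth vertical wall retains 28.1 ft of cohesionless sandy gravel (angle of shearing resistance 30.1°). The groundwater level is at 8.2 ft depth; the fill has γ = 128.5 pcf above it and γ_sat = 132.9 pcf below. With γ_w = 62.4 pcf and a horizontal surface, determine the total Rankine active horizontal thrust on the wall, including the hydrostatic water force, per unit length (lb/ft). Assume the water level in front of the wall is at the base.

25400 lb/ft

K_a = tan²(45° − φ/2) = 0.3320.
γ' = 132.9 − 62.4 = 70.50 pcf. Depth below WT = 19.9 ft.
σ'_h at WT = K_a γ d_w = 349.8 psf; at base = 349.8 + K_a γ' × 19.9 = 815.6 psf.
P₁ (0–8.2 ft) = ½×349.8×8.2 = 1434. P₂ (8.2–28.1 ft) = ½(349.8+815.6)×19.9 = 11600.
P_w = ½ γ_w h₂² = 0.5×62.4×19.9² = 12360. Total = 1434+11600+12360 = 25390 lb/ft.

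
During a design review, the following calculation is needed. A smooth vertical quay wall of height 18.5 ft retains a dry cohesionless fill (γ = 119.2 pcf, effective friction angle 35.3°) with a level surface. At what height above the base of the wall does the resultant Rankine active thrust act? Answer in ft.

K_a = 0.2675.
The pressure distribution is triangular, so the resultant acts at H/3 above the base = 18.5/3 = 6.167 ft.

6.17 ft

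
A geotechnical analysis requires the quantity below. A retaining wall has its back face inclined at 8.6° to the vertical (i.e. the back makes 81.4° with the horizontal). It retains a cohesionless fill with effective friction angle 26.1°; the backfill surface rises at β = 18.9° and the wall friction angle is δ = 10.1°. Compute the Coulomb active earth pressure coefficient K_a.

K_a = sin²(α+φ) / [sin²α · sin(α−δ) · (1 + √{sin(φ+δ)sin(φ−β) / (sin(α−δ)sin(α+β))})²].
With α = 81.4°, φ = 26.1°, δ = 10.1°, β = 18.9°: K_a = 0.5978.

0.598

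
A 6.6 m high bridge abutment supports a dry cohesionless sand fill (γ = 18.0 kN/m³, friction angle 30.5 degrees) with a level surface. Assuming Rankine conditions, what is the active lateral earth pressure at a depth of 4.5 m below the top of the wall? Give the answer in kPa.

26.5 kPa

K_a = (1 − sin φ)/(1 + sin φ) = 0.3267.
σ_h = K_a γ z = 0.3267 × 18.0 × 4.5 = 26.46 kPa.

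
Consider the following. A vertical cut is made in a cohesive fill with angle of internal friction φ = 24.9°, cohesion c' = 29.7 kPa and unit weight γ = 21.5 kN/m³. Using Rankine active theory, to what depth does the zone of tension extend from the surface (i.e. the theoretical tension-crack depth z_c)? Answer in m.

K_a = tan²(45° − 24.9°/2) = 0.4074; √K_a = 0.6383.
The active pressure is zero where K_a γ z = 2c√K_a, so z_c = 2c/(γ√K_a) = 2×29.7/(21.5×0.6383) = 4.328 m.

4.33 m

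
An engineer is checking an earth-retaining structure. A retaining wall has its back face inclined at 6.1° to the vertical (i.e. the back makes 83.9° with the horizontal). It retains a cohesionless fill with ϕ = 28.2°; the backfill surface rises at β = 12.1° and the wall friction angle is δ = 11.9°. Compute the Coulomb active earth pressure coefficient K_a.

K_a = sin²(α+φ) / [sin²α · sin(α−δ) · (1 + √{sin(φ+δ)sin(φ−β) / (sin(α−δ)sin(α+β))})²].
With α = 83.9°, φ = 28.2°, δ = 11.9°, β = 12.1°: K_a = 0.4436.

0.444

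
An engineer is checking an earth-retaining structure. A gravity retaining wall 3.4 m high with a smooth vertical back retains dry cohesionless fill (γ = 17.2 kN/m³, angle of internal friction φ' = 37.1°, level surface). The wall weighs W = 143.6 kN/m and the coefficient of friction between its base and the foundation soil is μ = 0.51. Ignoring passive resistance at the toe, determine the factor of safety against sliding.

2.98

K_a = tan²(45° − 37.1°/2) = 0.2475.
P_a = ½K_aγH² = 0.5×0.2475×17.2×3.4² = 24.61 kN/m, acting at H/3 = 1.133 m above the base.
FS_sliding = μW / P_a = 0.51×143.6 / 24.61 = 2.976.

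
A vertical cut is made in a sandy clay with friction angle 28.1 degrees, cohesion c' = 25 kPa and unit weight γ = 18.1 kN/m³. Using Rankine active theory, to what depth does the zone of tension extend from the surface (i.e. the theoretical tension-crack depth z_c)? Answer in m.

4.61 m

K_a = tan²(45° − 28.1°/2) = 0.3596; √K_a = 0.5997.
The active pressure is zero where K_a γ z = 2c√K_a, so z_c = 2c/(γ√K_a) = 2×25/(18.1×0.5997) = 4.607 m.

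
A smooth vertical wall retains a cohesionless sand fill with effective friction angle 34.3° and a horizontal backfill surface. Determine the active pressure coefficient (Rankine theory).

0.279

K_a = (1 − sin φ)/(1 + sin φ) = (1 − sin 34.3°)/(1 + sin 34.3°) = 0.2792.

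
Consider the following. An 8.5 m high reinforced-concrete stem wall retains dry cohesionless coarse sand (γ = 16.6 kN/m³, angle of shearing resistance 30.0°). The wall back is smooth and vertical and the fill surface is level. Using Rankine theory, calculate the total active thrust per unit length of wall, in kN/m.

K_a = tan²(45° − φ/2) = 0.3333.
P_a = ½ K_a γ H² = 0.5 × 0.3333 × 16.6 × 8.5² = 199.9 kN/m.

200 kN/m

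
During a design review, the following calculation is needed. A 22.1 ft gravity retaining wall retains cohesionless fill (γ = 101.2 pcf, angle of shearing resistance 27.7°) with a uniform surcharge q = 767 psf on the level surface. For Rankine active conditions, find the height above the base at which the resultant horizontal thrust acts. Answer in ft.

K_a = 0.3653.
Triangular part P₁ = ½K_aγH² = 9029 at H/3 = 7.367 ft; rectangular part P₂ = K_a q H = 6193 at H/2 = 11.05 ft.
ȳ = (P₁·7.367 + P₂·11.05)/(P₁+P₂) = 8.865 ft.

8.87 ft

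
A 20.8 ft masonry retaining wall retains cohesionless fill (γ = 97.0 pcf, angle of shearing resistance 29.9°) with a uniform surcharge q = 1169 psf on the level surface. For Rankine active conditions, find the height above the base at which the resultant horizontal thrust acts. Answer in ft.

8.79 ft

K_a = 0.3347.
Triangular part P₁ = ½K_aγH² = 7023 at H/3 = 6.933 ft; rectangular part P₂ = K_a q H = 8138 at H/2 = 10.40 ft.
ȳ = (P₁·6.933 + P₂·10.40)/(P₁+P₂) = 8.794 ft.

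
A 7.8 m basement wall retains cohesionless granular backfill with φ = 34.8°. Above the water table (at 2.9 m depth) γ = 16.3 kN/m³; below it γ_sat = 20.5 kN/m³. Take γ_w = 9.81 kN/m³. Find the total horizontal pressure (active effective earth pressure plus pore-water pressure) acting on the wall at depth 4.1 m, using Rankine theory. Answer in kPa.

28.2 kPa

K_a = (1 − sin φ)/(1 + sin φ) = 0.2733.
γ' = 20.5 − 9.81 = 10.69 kN/m³.
Effective vertical stress at 4.1 m: σ'_v = 16.3×2.9 + 10.69×1.20 = 60.10 kPa.
σ'_h = K_a σ'_v = 0.2733 × 60.10 = 16.43 kPa; u = γ_w × 1.20 = 11.77 kPa.
Total σ_h = 16.43 + 11.77 = 28.20 kPa.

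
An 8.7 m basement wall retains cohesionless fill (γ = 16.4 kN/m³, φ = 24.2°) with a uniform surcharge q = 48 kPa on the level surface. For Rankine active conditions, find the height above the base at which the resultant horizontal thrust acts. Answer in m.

K_a = 0.4185.
Triangular part P₁ = ½K_aγH² = 259.8 at H/3 = 2.900 m; rectangular part P₂ = K_a q H = 174.8 at H/2 = 4.350 m.
ȳ = (P₁·2.900 + P₂·4.350)/(P₁+P₂) = 3.483 m.

3.48 m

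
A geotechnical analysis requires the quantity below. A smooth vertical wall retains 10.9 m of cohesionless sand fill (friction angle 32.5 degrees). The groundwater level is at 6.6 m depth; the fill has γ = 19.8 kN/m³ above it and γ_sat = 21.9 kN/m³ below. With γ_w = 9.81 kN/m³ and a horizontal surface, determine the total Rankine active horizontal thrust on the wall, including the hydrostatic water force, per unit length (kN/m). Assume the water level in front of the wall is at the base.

423 kN/m

K_a = tan²(45° − φ/2) = 0.3010.
γ' = 21.9 − 9.81 = 12.09 kN/m³. Depth below WT = 4.3 m.
σ'_h at WT = K_a γ d_w = 39.33 kPa; at base = 39.33 + K_a γ' × 4.3 = 54.98 kPa.
P₁ (0–6.6 m) = ½×39.33×6.6 = 129.8. P₂ (6.6–10.9 m) = ½(39.33+54.98)×4.3 = 202.8.
P_w = ½ γ_w h₂² = 0.5×9.81×4.3² = 90.69. Total = 129.8+202.8+90.69 = 423.3 kN/m.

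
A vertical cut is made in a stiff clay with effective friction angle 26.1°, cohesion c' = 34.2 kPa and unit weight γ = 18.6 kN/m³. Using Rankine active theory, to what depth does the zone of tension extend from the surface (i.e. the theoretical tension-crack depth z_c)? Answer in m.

K_a = tan²(45° − 26.1°/2) = 0.3889; √K_a = 0.6237.
The active pressure is zero where K_a γ z = 2c√K_a, so z_c = 2c/(γ√K_a) = 2×34.2/(18.6×0.6237) = 5.897 m.

5.90 m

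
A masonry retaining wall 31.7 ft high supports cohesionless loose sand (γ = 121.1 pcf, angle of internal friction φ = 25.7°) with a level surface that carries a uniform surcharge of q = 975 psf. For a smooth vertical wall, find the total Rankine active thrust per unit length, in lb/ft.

36200 lb/ft

K_a = tan²(45° − φ/2) = 0.3950.
Soil triangle: ½ K_a γ H² = 0.5×0.3950×121.1×31.7² = 24040 lb/ft.
Surcharge rectangle: K_a q H = 0.3950×975×31.7 = 12210 lb/ft.
Total = 24040 + 12210 = 36250 lb/ft.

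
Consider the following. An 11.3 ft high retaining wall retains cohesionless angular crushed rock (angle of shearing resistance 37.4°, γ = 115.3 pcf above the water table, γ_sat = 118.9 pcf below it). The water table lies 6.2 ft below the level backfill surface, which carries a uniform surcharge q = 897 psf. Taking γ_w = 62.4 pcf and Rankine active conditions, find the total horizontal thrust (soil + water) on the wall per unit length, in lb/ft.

K_a = tan²(45° − φ/2) = 0.2443.
γ' = 118.9 − 62.4 = 56.50 pcf. h₂ = H − d_w = 5.1 ft.
σ'_h: at surface K_a·q = 219.1; at WT K_a(q+γd_w) = 393.7; at base K_a(q+γd_w+γ'h₂) = 464.1 psf.
P₁ = ½(219.1+393.7)×6.2 = 1900; P₂ = ½(393.7+464.1)×5.1 = 2187; P_w = ½γ_w h₂² = 811.5.
Total = 1900+2187+811.5 = 4899 lb/ft.

4900 lb/ft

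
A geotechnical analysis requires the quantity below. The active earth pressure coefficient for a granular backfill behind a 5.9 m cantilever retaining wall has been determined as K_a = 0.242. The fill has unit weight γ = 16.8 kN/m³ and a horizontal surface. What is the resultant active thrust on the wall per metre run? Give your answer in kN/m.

70.8 kN/m

P = ½ K_a γ H² = 0.5 × 0.242 × 16.8 × 5.9² = 70.76 kN/m.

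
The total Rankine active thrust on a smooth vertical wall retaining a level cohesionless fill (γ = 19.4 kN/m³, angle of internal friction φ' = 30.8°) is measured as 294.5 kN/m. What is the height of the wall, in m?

K_a = 0.3227. P_a = ½ K_a γ H² ⇒ H = √(2P_a/(K_a γ)).
H = √(2×294.5/(0.3227×19.4)) = 9.699 m.

9.70 m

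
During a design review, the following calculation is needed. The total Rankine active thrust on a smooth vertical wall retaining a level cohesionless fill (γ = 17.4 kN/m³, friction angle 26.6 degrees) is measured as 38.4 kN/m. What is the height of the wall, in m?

K_a = 0.3814. P_a = ½ K_a γ H² ⇒ H = √(2P_a/(K_a γ)).
H = √(2×38.4/(0.3814×17.4)) = 3.402 m.

3.40 m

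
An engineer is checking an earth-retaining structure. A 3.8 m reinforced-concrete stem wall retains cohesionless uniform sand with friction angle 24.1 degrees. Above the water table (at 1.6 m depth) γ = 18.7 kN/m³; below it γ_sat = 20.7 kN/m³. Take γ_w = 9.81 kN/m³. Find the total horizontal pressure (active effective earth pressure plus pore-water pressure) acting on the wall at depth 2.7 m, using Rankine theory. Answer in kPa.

K_a = (1 − sin φ)/(1 + sin φ) = 0.4201.
γ' = 20.7 − 9.81 = 10.89 kN/m³.
Effective vertical stress at 2.7 m: σ'_v = 18.7×1.6 + 10.89×1.10 = 41.90 kPa.
σ'_h = K_a σ'_v = 0.4201 × 41.90 = 17.60 kPa; u = γ_w × 1.10 = 10.79 kPa.
Total σ_h = 17.60 + 10.79 = 28.39 kPa.

28.4 kPa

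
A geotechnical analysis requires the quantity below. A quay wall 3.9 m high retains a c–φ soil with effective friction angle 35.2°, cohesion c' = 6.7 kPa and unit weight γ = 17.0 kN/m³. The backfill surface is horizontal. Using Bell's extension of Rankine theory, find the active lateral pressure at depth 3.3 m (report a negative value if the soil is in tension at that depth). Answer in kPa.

K_a = (1 − sin φ)/(1 + sin φ) = 0.2687.
σ_a = K_a γ z − 2c√K_a = 0.2687×17.0×3.3 − 2×6.7×0.5184 = 8.127 kPa.

8.13 kPa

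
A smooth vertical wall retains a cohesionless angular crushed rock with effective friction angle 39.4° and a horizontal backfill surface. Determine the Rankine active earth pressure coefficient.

0.223

K_a = (1 − sin φ)/(1 + sin φ) = (1 − sin 39.4°)/(1 + sin 39.4°) = 0.2234.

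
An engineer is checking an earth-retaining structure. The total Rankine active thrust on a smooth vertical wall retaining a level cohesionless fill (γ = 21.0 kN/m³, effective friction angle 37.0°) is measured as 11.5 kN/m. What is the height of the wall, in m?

K_a = 0.2486. P_a = ½ K_a γ H² ⇒ H = √(2P_a/(K_a γ)).
H = √(2×11.5/(0.2486×21.0)) = 2.099 m.

2.10 m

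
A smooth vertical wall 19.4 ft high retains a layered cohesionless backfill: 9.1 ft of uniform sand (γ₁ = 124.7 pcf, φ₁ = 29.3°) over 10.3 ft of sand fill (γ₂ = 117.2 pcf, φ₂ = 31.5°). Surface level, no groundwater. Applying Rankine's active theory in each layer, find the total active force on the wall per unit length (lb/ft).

7390 lb/ft

K_a1 = tan²(45°−29.3°/2) = 0.3428; K_a2 = tan²(45°−31.5°/2) = 0.3136.
Layer 1: σ at base = K_a1 γ₁ h₁ = 389.0 psf; P₁ = ½×389.0×9.1 = 1770.
Layer 2: σ_v at top = γ₁h₁ = 1135; σ_h top = K_a2×1135 = 355.9; σ_h base = K_a2×(1135+117.2×10.3) = 734.5.
P₂ = ½(355.9+734.5)×10.3 = 5616. Total P_a = 1770+5616 = 7386 lb/ft.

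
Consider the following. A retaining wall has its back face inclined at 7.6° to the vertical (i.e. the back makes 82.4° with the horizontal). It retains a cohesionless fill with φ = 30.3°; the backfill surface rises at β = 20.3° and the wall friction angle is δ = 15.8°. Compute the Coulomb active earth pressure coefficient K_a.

0.500

K_a = sin²(α+φ) / [sin²α · sin(α−δ) · (1 + √{sin(φ+δ)sin(φ−β) / (sin(α−δ)sin(α+β))})²].
With α = 82.4°, φ = 30.3°, δ = 15.8°, β = 20.3°: K_a = 0.5001.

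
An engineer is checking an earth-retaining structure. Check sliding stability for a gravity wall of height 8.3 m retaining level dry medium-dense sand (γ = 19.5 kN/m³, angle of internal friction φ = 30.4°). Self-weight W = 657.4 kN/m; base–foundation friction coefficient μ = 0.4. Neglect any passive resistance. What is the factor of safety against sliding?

K_a = tan²(45° − 30.4°/2) = 0.3280.
P_a = ½K_aγH² = 0.5×0.3280×19.5×8.3² = 220.3 kN/m, acting at H/3 = 2.767 m above the base.
FS_sliding = μW / P_a = 0.4×657.4 / 220.3 = 1.194.

1.19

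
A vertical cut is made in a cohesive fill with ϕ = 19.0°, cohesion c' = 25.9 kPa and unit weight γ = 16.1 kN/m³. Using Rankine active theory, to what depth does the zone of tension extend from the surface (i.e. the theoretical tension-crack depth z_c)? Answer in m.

K_a = tan²(45° − 19.0°/2) = 0.5088; √K_a = 0.7133.
The active pressure is zero where K_a γ z = 2c√K_a, so z_c = 2c/(γ√K_a) = 2×25.9/(16.1×0.7133) = 4.511 m.

4.51 m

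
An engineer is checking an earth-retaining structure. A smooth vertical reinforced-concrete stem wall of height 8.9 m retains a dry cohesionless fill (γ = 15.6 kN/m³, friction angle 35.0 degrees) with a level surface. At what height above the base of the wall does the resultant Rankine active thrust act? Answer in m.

2.97 m

K_a = 0.2710.
The pressure distribution is triangular, so the resultant acts at H/3 above the base = 8.9/3 = 2.967 m.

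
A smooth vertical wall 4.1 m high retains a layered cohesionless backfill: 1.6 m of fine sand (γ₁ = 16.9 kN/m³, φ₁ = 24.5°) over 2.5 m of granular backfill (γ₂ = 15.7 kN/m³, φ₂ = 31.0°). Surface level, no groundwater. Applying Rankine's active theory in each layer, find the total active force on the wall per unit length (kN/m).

46.3 kN/m

K_a1 = tan²(45°−24.5°/2) = 0.4137; K_a2 = tan²(45°−31.0°/2) = 0.3201.
Layer 1: σ at base = K_a1 γ₁ h₁ = 11.19 kPa; P₁ = ½×11.19×1.6 = 8.950.
Layer 2: σ_v at top = γ₁h₁ = 27.04; σ_h top = K_a2×27.04 = 8.655; σ_h base = K_a2×(27.04+15.7×2.5) = 21.22.
P₂ = ½(8.655+21.22)×2.5 = 37.34. Total P_a = 8.950+37.34 = 46.29 kN/m.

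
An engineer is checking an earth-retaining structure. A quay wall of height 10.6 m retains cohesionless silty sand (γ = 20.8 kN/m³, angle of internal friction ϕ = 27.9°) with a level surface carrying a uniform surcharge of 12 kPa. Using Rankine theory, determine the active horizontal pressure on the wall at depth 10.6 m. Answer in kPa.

K_a = (1 − sin φ)/(1 + sin φ) = 0.3625.
σ_v = γz + q = 20.8 × 10.6 + 12 = 232.5 kPa.
σ_h = K_a σ_v = 0.3625 × 232.5 = 84.27 kPa.

84.3 kPa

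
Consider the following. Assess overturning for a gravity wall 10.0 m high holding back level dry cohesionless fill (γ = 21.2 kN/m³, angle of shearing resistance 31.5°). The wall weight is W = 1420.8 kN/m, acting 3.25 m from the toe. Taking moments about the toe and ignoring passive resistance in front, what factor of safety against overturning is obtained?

4.17

K_a = tan²(45° − 31.5°/2) = 0.3136.
P_a = ½K_aγH² = 0.5×0.3136×21.2×10.0² = 332.4 kN/m, acting at H/3 = 3.333 m above the base.
Overturning moment M_o = P_a × H/3 = 332.4 × 3.333 = 1108.
Resisting moment M_r = W × 3.25 = 1420.8 × 3.25 = 4618.
FS_overturning = M_r/M_o = 4618/1108 = 4.167.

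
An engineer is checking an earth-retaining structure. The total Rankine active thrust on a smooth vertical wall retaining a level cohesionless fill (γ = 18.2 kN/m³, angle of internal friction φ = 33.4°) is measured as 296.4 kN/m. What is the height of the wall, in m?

K_a = 0.2899. P_a = ½ K_a γ H² ⇒ H = √(2P_a/(K_a γ)).
H = √(2×296.4/(0.2899×18.2)) = 10.60 m.

10.6 m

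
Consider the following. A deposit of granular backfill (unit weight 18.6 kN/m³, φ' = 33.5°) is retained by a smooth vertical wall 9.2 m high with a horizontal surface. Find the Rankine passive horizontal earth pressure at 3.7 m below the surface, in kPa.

K_p = (1 + sin φ)/(1 − sin φ) = 3.464.
σ_h = K_p γ z = 3.464 × 18.6 × 3.7 = 238.4 kPa.

238 kPa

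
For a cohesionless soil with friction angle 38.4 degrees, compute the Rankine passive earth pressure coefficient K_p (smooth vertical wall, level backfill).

4.28

K_p = (1 + sin φ)/(1 − sin φ) = tan²(45° + 38.4°/2) = 4.279.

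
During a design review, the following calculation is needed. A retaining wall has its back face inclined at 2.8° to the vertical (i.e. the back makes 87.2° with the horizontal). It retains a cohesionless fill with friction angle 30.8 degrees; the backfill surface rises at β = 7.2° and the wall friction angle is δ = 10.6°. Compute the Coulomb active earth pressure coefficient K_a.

0.347

K_a = sin²(α+φ) / [sin²α · sin(α−δ) · (1 + √{sin(φ+δ)sin(φ−β) / (sin(α−δ)sin(α+β))})²].
With α = 87.2°, φ = 30.8°, δ = 10.6°, β = 7.2°: K_a = 0.3466.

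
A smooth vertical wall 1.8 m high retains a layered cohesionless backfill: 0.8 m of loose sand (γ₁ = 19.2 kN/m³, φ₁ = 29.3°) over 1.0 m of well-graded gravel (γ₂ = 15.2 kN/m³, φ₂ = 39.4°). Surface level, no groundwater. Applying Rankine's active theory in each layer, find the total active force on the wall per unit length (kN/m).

K_a1 = tan²(45°−29.3°/2) = 0.3428; K_a2 = tan²(45°−39.4°/2) = 0.2234.
Layer 1: σ at base = K_a1 γ₁ h₁ = 5.266 kPa; P₁ = ½×5.266×0.8 = 2.106.
Layer 2: σ_v at top = γ₁h₁ = 15.36; σ_h top = K_a2×15.36 = 3.432; σ_h base = K_a2×(15.36+15.2×1.0) = 6.828.
P₂ = ½(3.432+6.828)×1.0 = 5.130. Total P_a = 2.106+5.130 = 7.237 kN/m.

7.24 kN/m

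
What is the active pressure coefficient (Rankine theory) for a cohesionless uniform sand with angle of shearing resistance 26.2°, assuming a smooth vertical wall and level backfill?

0.387

K_a = tan²(45° − φ/2) = tan²(31.90°) = 0.3874.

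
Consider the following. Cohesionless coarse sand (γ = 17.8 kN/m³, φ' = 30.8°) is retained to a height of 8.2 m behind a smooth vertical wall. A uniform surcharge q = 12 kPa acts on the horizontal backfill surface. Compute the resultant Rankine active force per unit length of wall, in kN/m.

K_a = tan²(45° − φ/2) = 0.3227.
Soil triangle: ½ K_a γ H² = 0.5×0.3227×17.8×8.2² = 193.1 kN/m.
Surcharge rectangle: K_a q H = 0.3227×12×8.2 = 31.76 kN/m.
Total = 193.1 + 31.76 = 224.9 kN/m.

225 kN/m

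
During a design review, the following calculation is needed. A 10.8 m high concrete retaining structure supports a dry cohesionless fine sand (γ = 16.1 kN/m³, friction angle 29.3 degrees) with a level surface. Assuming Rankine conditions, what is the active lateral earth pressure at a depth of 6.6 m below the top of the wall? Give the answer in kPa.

36.4 kPa

K_a = (1 − sin φ)/(1 + sin φ) = 0.3428.
σ_h = K_a γ z = 0.3428 × 16.1 × 6.6 = 36.43 kPa.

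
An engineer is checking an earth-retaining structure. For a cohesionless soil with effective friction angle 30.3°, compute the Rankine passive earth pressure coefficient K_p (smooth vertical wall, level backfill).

3.04

K_p = (1 + sin φ)/(1 − sin φ) = tan²(45° + 30.3°/2) = 3.037.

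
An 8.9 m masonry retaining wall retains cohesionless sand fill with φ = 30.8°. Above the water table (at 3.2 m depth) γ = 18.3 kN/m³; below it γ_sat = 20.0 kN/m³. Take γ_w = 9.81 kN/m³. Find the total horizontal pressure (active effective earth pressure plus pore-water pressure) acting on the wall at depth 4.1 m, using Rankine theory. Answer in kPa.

30.7 kPa

K_a = (1 − sin φ)/(1 + sin φ) = 0.3227.
γ' = 20.0 − 9.81 = 10.19 kN/m³.
Effective vertical stress at 4.1 m: σ'_v = 18.3×3.2 + 10.19×0.900 = 67.73 kPa.
σ'_h = K_a σ'_v = 0.3227 × 67.73 = 21.86 kPa; u = γ_w × 0.900 = 8.829 kPa.
Total σ_h = 21.86 + 8.829 = 30.69 kPa.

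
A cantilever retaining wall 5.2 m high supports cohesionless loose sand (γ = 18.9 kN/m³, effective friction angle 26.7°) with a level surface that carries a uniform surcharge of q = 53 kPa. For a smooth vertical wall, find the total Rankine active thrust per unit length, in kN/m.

202 kN/m

K_a = tan²(45° − φ/2) = 0.3800.
Soil triangle: ½ K_a γ H² = 0.5×0.3800×18.9×5.2² = 97.09 kN/m.
Surcharge rectangle: K_a q H = 0.3800×53×5.2 = 104.7 kN/m.
Total = 97.09 + 104.7 = 201.8 kN/m.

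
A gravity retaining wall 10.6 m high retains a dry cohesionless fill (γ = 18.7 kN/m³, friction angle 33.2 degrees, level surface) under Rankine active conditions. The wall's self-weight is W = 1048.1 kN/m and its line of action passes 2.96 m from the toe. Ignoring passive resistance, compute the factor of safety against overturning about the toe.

K_a = tan²(45° − 33.2°/2) = 0.2924.
P_a = ½K_aγH² = 0.5×0.2924×18.7×10.6² = 307.1 kN/m, acting at H/3 = 3.533 m above the base.
Overturning moment M_o = P_a × H/3 = 307.1 × 3.533 = 1085.
Resisting moment M_r = W × 2.96 = 1048.1 × 2.96 = 3102.
FS_overturning = M_r/M_o = 3102/1085 = 2.859.

2.86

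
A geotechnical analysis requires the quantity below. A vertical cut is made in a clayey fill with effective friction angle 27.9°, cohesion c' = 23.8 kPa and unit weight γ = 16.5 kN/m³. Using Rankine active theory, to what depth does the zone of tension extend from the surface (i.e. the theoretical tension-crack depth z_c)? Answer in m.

K_a = tan²(45° − 27.9°/2) = 0.3625; √K_a = 0.6020.
The active pressure is zero where K_a γ z = 2c√K_a, so z_c = 2c/(γ√K_a) = 2×23.8/(16.5×0.6020) = 4.792 m.

4.79 m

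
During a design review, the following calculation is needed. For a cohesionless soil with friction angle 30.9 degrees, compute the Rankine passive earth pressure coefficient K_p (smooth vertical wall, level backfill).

3.11

K_p = (1 + sin φ)/(1 − sin φ) = tan²(45° + 30.9°/2) = 3.111.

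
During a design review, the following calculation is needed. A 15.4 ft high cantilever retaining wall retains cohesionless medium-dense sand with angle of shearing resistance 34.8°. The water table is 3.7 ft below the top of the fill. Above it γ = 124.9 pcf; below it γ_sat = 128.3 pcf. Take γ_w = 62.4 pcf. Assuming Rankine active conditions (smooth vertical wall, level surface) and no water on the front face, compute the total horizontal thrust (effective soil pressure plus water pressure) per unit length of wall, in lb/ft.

K_a = tan²(45° − φ/2) = 0.2733.
γ' = 128.3 − 62.4 = 65.90 pcf. Depth below WT = 11.7 ft.
σ'_h at WT = K_a γ d_w = 126.3 psf; at base = 126.3 + K_a γ' × 11.7 = 337.0 psf.
P₁ (0–3.7 ft) = ½×126.3×3.7 = 233.7. P₂ (3.7–15.4 ft) = ½(126.3+337.0)×11.7 = 2711.
P_w = ½ γ_w h₂² = 0.5×62.4×11.7² = 4271. Total = 233.7+2711+4271 = 7215 lb/ft.

7220 lb/ft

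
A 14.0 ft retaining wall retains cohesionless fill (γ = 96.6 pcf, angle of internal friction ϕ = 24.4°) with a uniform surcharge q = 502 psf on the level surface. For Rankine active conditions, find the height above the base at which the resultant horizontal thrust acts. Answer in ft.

K_a = 0.4153.
Triangular part P₁ = ½K_aγH² = 3932 at H/3 = 4.667 ft; rectangular part P₂ = K_a q H = 2919 at H/2 = 7.000 ft.
ȳ = (P₁·4.667 + P₂·7.000)/(P₁+P₂) = 5.661 ft.

5.66 ft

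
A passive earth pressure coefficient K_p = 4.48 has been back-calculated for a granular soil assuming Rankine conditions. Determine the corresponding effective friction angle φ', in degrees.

K_p = (1+sin φ)/(1−sin φ) ⇒ sin φ = (K_p − 1)/(K_p + 1) = 0.6350.
φ = arcsin(0.6350) = 39.42°.

39.4°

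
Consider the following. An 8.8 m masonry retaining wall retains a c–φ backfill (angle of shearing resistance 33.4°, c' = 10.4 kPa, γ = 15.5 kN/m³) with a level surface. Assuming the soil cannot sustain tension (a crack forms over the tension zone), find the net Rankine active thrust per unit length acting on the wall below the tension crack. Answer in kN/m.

89.4 kN/m

K_a = 0.2899; √K_a = 0.5384.
Tension-crack depth z_c = 2c/(γ√K_a) = 2×10.4/(15.5×0.5384) = 2.492 m.
σ_a at base = K_a γ H − 2c√K_a = 0.2899×15.5×8.8 − 2×10.4×0.5384 = 28.35 kPa.
P_a = ½ × 28.35 × (H − z_c) = 0.5×28.35×6.308 = 89.40 kN/m.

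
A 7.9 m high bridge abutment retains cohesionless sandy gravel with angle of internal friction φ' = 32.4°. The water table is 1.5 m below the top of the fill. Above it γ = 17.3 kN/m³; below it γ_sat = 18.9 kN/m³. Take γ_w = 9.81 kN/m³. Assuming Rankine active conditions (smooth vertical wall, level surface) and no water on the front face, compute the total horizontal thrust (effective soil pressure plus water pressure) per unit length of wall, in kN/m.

K_a = tan²(45° − φ/2) = 0.3022.
γ' = 18.9 − 9.81 = 9.090 kN/m³. Depth below WT = 6.4 m.
σ'_h at WT = K_a γ d_w = 7.843 kPa; at base = 7.843 + K_a γ' × 6.4 = 25.43 kPa.
P₁ (0–1.5 m) = ½×7.843×1.5 = 5.882. P₂ (1.5–7.9 m) = ½(7.843+25.43)×6.4 = 106.5.
P_w = ½ γ_w h₂² = 0.5×9.81×6.4² = 200.9. Total = 5.882+106.5+200.9 = 313.2 kN/m.

313 kN/m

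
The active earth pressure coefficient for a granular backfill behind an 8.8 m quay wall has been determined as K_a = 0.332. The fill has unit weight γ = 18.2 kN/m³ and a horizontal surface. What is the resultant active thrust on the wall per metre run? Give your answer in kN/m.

234 kN/m

P = ½ K_a γ H² = 0.5 × 0.332 × 18.2 × 8.8² = 234.0 kN/m.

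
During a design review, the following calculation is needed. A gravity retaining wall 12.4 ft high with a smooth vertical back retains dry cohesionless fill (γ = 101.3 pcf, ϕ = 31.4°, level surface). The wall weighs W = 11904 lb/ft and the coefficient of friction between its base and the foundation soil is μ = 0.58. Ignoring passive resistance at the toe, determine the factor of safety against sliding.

2.82

K_a = tan²(45° − 31.4°/2) = 0.3149.
P_a = ½K_aγH² = 0.5×0.3149×101.3×12.4² = 2453 lb/ft, acting at H/3 = 4.133 ft above the base.
FS_sliding = μW / P_a = 0.58×11904 / 2453 = 2.815.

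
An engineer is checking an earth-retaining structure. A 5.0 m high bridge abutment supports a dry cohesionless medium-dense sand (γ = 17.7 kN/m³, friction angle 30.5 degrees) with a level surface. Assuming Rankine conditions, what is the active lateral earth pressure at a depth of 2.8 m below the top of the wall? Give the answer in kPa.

K_a = (1 − sin φ)/(1 + sin φ) = 0.3267.
σ_h = K_a γ z = 0.3267 × 17.7 × 2.8 = 16.19 kPa.

16.2 kPa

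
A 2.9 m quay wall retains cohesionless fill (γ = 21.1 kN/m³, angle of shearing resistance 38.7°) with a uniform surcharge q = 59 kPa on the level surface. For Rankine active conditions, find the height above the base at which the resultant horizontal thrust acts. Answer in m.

1.28 m

K_a = 0.2306.
Triangular part P₁ = ½K_aγH² = 20.46 at H/3 = 0.9667 m; rectangular part P₂ = K_a q H = 39.45 at H/2 = 1.450 m.
ȳ = (P₁·0.9667 + P₂·1.450)/(P₁+P₂) = 1.285 m.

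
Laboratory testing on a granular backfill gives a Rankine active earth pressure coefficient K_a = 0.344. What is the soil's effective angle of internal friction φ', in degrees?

K_a = tan²(45° − φ/2) ⇒ 45° − φ/2 = arctan(√0.344) = 30.39°.
φ = 2(45° − 30.39°) = 29.22°.

29.2°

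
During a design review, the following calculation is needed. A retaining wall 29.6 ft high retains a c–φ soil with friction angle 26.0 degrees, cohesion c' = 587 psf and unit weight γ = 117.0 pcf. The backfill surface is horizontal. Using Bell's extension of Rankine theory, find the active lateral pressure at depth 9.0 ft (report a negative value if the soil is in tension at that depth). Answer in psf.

-322 psf

K_a = (1 − sin φ)/(1 + sin φ) = 0.3905.
σ_a = K_a γ z − 2c√K_a = 0.3905×117.0×9.0 − 2×587×0.6249 = -322.4 psf.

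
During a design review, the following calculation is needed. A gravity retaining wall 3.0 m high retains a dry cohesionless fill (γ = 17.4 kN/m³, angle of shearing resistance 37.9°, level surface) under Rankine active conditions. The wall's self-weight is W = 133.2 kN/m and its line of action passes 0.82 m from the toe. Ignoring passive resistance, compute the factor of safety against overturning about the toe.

5.84

K_a = tan²(45° − 37.9°/2) = 0.2389.
P_a = ½K_aγH² = 0.5×0.2389×17.4×3.0² = 18.71 kN/m, acting at H/3 = 1.000 m above the base.
Overturning moment M_o = P_a × H/3 = 18.71 × 1.000 = 18.71.
Resisting moment M_r = W × 0.82 = 133.2 × 0.82 = 109.2.
FS_overturning = M_r/M_o = 109.2/18.71 = 5.838.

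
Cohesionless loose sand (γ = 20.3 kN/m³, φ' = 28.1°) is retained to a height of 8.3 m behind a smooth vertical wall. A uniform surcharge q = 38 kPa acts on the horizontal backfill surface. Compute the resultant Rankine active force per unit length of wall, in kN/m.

K_a = tan²(45° − φ/2) = 0.3596.
Soil triangle: ½ K_a γ H² = 0.5×0.3596×20.3×8.3² = 251.5 kN/m.
Surcharge rectangle: K_a q H = 0.3596×38×8.3 = 113.4 kN/m.
Total = 251.5 + 113.4 = 364.9 kN/m.

365 kN/m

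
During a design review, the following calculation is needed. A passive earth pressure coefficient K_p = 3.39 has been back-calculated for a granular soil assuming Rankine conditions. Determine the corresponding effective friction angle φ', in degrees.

K_p = (1+sin φ)/(1−sin φ) ⇒ sin φ = (K_p − 1)/(K_p + 1) = 0.5444.
φ = arcsin(0.5444) = 32.98°.

33.0°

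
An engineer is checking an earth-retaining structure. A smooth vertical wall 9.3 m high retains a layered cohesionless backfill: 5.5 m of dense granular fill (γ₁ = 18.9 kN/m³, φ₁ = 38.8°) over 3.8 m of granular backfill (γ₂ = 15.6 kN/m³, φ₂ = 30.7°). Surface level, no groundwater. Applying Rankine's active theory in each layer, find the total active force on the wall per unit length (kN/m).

230 kN/m

K_a1 = tan²(45°−38.8°/2) = 0.2296; K_a2 = tan²(45°−30.7°/2) = 0.3240.
Layer 1: σ at base = K_a1 γ₁ h₁ = 23.86 kPa; P₁ = ½×23.86×5.5 = 65.62.
Layer 2: σ_v at top = γ₁h₁ = 103.9; σ_h top = K_a2×103.9 = 33.68; σ_h base = K_a2×(103.9+15.6×3.8) = 52.89.
P₂ = ½(33.68+52.89)×3.8 = 164.5. Total P_a = 65.62+164.5 = 230.1 kN/m.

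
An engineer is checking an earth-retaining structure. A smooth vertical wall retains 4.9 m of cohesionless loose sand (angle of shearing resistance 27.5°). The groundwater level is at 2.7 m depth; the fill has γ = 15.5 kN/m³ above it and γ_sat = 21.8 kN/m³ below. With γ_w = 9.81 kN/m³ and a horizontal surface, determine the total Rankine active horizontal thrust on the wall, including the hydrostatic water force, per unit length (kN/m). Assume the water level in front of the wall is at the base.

K_a = tan²(45° − φ/2) = 0.3682.
γ' = 21.8 − 9.81 = 11.99 kN/m³. Depth below WT = 2.2 m.
σ'_h at WT = K_a γ d_w = 15.41 kPa; at base = 15.41 + K_a γ' × 2.2 = 25.12 kPa.
P₁ (0–2.7 m) = ½×15.41×2.7 = 20.80. P₂ (2.7–4.9 m) = ½(15.41+25.12)×2.2 = 44.59.
P_w = ½ γ_w h₂² = 0.5×9.81×2.2² = 23.74. Total = 20.80+44.59+23.74 = 89.13 kN/m.

89.1 kN/m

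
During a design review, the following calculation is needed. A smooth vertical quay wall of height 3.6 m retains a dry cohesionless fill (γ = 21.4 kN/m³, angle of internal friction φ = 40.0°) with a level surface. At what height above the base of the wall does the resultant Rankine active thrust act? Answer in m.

1.20 m

K_a = 0.2174.
The pressure distribution is triangular, so the resultant acts at H/3 above the base = 3.6/3 = 1.200 m.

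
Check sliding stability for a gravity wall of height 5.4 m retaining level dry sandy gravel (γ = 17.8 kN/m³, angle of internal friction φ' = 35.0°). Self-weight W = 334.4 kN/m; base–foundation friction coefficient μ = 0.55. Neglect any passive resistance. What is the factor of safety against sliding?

K_a = tan²(45° − 35.0°/2) = 0.2710.
P_a = ½K_aγH² = 0.5×0.2710×17.8×5.4² = 70.33 kN/m, acting at H/3 = 1.800 m above the base.
FS_sliding = μW / P_a = 0.55×334.4 / 70.33 = 2.615.

2.62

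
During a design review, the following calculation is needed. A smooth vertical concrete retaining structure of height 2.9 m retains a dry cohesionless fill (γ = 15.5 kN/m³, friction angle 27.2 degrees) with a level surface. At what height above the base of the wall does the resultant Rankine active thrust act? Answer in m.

K_a = 0.3726.
The pressure distribution is triangular, so the resultant acts at H/3 above the base = 2.9/3 = 0.9667 m.

0.967 m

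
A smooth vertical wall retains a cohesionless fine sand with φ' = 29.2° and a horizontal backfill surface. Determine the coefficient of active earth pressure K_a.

K_a = tan²(45° − φ/2) = tan²(30.40°) = 0.3442.

0.344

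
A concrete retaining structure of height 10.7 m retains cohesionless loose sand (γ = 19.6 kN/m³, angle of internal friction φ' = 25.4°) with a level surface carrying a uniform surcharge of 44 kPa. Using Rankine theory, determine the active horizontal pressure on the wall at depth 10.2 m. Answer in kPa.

K_a = (1 − sin φ)/(1 + sin φ) = 0.3996.
σ_v = γz + q = 19.6 × 10.2 + 44 = 243.9 kPa.
σ_h = K_a σ_v = 0.3996 × 243.9 = 97.48 kPa.

97.5 kPa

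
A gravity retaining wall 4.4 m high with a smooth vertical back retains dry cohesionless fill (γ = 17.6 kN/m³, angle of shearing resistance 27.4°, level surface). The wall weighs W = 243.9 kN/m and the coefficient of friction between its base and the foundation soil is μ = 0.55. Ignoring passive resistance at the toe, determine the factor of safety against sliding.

2.13

K_a = tan²(45° − 27.4°/2) = 0.3697.
P_a = ½K_aγH² = 0.5×0.3697×17.6×4.4² = 62.98 kN/m, acting at H/3 = 1.467 m above the base.
FS_sliding = μW / P_a = 0.55×243.9 / 62.98 = 2.130.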